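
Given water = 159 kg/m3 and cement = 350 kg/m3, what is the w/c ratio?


w/c = water / cement
w/c = 159 / 350 = 0.454

0.454


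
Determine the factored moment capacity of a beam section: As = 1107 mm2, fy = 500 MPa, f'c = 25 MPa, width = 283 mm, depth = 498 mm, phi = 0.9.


a = As * fy / (0.85 * f'c * b)
= 1107 * 500 / (0.85 * 25 * 283)
= 92.0391 mm
Mn = As * fy * (d - a/2) / 10^6
= 250.1712 kN-m
phi*Mn = 0.9 * 250.1712 = 225.15 kN-m

225.15


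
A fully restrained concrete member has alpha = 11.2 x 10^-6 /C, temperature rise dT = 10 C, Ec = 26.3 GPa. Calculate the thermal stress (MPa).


sigma = alpha * dT * Ec
= 11.2e-6 * 10 * 26.3 * 1000
= 2.946 MPa

2.946


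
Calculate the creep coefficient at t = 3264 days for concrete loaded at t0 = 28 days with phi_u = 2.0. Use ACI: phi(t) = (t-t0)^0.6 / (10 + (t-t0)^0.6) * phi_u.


dt = 3264 - 28 = 3236
phi = 3236^0.6 / (10 + 3236^0.6) * 2.0
= 1.855

1.855


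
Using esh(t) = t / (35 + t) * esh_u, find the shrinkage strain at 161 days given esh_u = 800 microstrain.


esh(161) = 161 / (35 + 161) * 800
= 161 / 196 * 800
= 657.1 microstrain

657.1


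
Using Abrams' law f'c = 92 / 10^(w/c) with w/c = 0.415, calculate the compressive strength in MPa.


f'c = 92 / 10^0.415
= 92 / 2.6
= 35.38 MPa

35.38


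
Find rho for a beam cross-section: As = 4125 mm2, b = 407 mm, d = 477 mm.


rho = As / (b * d)
= 4125 / (407 * 477)
= 0.0212

0.0212


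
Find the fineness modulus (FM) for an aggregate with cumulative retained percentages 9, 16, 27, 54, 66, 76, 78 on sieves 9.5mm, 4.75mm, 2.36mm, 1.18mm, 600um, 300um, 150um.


FM = sum(cumulative % retained) / 100
= 326 / 100
= 3.26

3.26


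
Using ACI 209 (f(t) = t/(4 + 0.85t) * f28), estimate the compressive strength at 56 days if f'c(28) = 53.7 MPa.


f(56) = 56 / (4 + 0.85 * 56) * 53.7
= 56 / 51.6 * 53.7
= 58.28 MPa

58.28


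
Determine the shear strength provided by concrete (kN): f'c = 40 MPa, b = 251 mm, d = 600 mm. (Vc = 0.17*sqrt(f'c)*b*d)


Vc = 0.17 * sqrt(40) * 251 * 600 / 1000
= 161.92 kN

161.92


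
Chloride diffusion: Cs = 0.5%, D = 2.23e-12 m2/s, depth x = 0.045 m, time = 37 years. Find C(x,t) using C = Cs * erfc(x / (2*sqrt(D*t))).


t_seconds = 37 * 365.25 * 24 * 3600 = 1167631200.0 s
arg = 0.045 / (2 * sqrt(2.23e-12 * 1167631200.0))
= 0.4409
erfc(0.4409) = 0.5329
C = 0.5 * 0.5329 = 0.2665%

0.2665


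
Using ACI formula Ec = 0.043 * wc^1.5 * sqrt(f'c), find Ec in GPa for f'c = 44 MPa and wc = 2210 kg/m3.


Ec = 0.043 * 2210^1.5 * sqrt(44) / 1000
= 29.63 GPa

29.63


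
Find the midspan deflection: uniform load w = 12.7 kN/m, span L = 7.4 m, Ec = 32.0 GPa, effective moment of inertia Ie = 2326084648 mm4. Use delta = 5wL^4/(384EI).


Convert: L = 7.4 m = 7400 mm, Ec = 32.0 GPa = 32000 MPa
delta = 5 * 12.7 * 7400^4 / (384 * 32000 * 2326084648)
= 6.66 mm

6.66


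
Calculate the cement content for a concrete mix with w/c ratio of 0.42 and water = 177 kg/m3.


Cement = water / (w/c)
= 177 / 0.42
= 421.4 kg/m3

421.4


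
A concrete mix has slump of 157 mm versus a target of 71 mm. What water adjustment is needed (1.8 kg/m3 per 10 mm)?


Difference = 71 - 157 = -86 mm
Water adjustment = -86 * 1.8 / 10 = -15.5 kg/m3

-15.5


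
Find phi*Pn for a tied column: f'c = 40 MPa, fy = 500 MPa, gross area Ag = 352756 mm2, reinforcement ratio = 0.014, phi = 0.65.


Ast = rho * Ag = 0.014 * 352756 = 4938.584 mm2
phi*Pn = 0.65 * 0.80 * (0.85 * 40 * (352756 - 4938.584) + 500 * 4938.584) / 1000
= 7433.44 kN

7433.44


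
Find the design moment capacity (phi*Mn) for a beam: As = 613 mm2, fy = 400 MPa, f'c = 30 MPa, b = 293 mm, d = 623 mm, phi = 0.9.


a = As * fy / (0.85 * f'c * b)
= 613 * 400 / (0.85 * 30 * 293)
= 32.818 mm
Mn = As * fy * (d - a/2) / 10^6
= 148.7361 kN-m
phi*Mn = 0.9 * 148.7361 = 133.86 kN-m

133.86


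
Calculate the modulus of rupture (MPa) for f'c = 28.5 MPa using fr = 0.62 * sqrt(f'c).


fr = 0.62 * sqrt(28.5)
= 3.31 MPa

3.31


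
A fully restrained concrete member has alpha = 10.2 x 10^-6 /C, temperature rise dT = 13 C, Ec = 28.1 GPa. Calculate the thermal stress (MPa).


sigma = alpha * dT * Ec
= 10.2e-6 * 13 * 28.1 * 1000
= 3.726 MPa

3.726


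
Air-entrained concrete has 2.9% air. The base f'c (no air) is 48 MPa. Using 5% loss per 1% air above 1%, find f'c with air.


Strength loss = (2.9 - 1) * 5 = 9.5%
f'c = 48 * (1 - 9.5/100)
= 43.44 MPa

43.44


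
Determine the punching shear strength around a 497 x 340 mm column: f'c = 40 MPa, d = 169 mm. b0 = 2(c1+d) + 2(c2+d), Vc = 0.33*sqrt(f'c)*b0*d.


b0 = 2*(497 + 169) + 2*(340 + 169) = 2350 mm
Vc = 0.33 * sqrt(40) * 2350 * 169 / 1000
= 828.89 kN

828.89


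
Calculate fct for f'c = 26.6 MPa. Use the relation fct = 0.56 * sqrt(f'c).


fct = 0.56 * sqrt(26.6)
= 0.56 * 5.158
= 2.888 MPa

2.888


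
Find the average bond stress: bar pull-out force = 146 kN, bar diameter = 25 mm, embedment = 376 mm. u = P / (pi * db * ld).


u = P / (pi * db * ld)
= 146 * 1000 / (pi * 25 * 376)
= 4.944 MPa

4.944


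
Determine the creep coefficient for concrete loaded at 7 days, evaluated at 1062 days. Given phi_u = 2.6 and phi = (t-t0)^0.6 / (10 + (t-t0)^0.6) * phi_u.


dt = 1062 - 7 = 1055
phi = 1055^0.6 / (10 + 1055^0.6) * 2.6
= 2.254

2.254


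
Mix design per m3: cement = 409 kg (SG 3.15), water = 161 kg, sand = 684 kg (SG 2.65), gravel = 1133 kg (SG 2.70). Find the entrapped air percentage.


Vol cement = 409 / (3.15 * 1000) = 0.129841 m3
Vol water = 161 / 1000 = 0.161 m3
Vol sand = 684 / (2.65 * 1000) = 0.258113 m3
Vol gravel = 1133 / (2.70 * 1000) = 0.41963 m3
Total solid + water volume = 0.968584 m3
Air = (1 - 0.968584) * 100 = 3.14%

3.14


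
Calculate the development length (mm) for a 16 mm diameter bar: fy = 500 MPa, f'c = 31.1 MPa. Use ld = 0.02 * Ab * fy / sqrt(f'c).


Ab = pi * 16^2 / 4 = 201.062 mm2
ld = 0.02 * 201.062 * 500 / sqrt(31.1)
= 360.5 mm

360.5


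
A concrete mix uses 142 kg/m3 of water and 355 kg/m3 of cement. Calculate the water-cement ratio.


w/c = water / cement
w/c = 142 / 355 = 0.4

0.4


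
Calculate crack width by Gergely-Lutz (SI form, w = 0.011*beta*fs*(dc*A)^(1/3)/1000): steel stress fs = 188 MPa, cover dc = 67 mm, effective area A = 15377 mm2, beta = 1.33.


w = 0.011 * beta * fs * (dc * A)^(1/3) / 1000
= 0.011 * 1.33 * 188 * (67 * 15377)^(1/3) / 1000
= 0.278 mm

0.278


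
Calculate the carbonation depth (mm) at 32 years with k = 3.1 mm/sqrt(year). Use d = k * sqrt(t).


depth = k * sqrt(t)
= 3.1 * sqrt(32)
= 17.54 mm

17.54


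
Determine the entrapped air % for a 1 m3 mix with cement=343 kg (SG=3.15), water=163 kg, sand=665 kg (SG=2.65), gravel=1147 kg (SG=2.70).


Vol cement = 343 / (3.15 * 1000) = 0.108889 m3
Vol water = 163 / 1000 = 0.163 m3
Vol sand = 665 / (2.65 * 1000) = 0.250943 m3
Vol gravel = 1147 / (2.70 * 1000) = 0.424815 m3
Total solid + water volume = 0.947647 m3
Air = (1 - 0.947647) * 100 = 5.24%

5.24


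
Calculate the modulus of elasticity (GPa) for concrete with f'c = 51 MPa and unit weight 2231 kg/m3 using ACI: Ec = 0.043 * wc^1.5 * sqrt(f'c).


Ec = 0.043 * 2231^1.5 * sqrt(51) / 1000
= 32.36 GPa

32.36


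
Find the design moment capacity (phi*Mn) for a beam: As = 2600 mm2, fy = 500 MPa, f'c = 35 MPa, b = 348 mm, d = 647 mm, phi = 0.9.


a = As * fy / (0.85 * f'c * b)
= 2600 * 500 / (0.85 * 35 * 348)
= 125.5675 mm
Mn = As * fy * (d - a/2) / 10^6
= 759.4811 kN-m
phi*Mn = 0.9 * 759.4811 = 683.53 kN-m

683.53


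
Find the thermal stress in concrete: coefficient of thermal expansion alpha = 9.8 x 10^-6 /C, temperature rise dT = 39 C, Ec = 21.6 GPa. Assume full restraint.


sigma = alpha * dT * Ec
= 9.8e-6 * 39 * 21.6 * 1000
= 8.256 MPa

8.256


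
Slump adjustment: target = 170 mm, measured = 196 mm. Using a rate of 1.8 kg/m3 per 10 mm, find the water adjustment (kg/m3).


Difference = 170 - 196 = -26 mm
Water adjustment = -26 * 1.8 / 10 = -4.7 kg/m3

-4.7


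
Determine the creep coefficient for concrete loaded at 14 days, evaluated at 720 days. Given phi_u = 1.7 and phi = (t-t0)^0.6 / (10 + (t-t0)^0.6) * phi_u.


dt = 720 - 14 = 706
phi = 706^0.6 / (10 + 706^0.6) * 1.7
= 1.422

1.422


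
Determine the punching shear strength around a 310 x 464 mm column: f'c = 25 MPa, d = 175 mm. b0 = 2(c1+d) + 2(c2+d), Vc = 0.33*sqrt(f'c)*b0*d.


b0 = 2*(310 + 175) + 2*(464 + 175) = 2248 mm
Vc = 0.33 * sqrt(25) * 2248 * 175 / 1000
= 649.11 kN

649.11


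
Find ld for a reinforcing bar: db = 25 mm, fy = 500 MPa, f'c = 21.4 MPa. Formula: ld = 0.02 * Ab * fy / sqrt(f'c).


Ab = pi * 25^2 / 4 = 490.874 mm2
ld = 0.02 * 490.874 * 500 / sqrt(21.4)
= 1061.1 mm

1061.1


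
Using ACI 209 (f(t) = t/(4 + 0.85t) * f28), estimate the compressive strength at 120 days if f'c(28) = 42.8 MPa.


f(120) = 120 / (4 + 0.85 * 120) * 42.8
= 120 / 106.0 * 42.8
= 48.45 MPa

48.45


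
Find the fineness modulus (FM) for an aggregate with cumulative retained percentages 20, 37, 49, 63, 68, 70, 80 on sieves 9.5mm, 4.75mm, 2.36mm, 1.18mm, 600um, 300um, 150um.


FM = sum(cumulative % retained) / 100
= 387 / 100
= 3.87

3.87


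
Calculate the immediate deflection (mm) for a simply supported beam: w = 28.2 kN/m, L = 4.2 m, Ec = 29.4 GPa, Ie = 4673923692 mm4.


Convert: L = 4.2 m = 4200 mm, Ec = 29.4 GPa = 29400 MPa
delta = 5 * 28.2 * 4200^4 / (384 * 29400 * 4673923692)
= 0.83 mm

0.83


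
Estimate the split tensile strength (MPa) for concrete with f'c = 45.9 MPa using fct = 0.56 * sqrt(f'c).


fct = 0.56 * sqrt(45.9)
= 0.56 * 6.775
= 3.794 MPa

3.794


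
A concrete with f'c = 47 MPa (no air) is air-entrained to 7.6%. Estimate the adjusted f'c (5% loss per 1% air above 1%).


Strength loss = (7.6 - 1) * 5 = 33.0%
f'c = 47 * (1 - 33.0/100)
= 31.49 MPa

31.49


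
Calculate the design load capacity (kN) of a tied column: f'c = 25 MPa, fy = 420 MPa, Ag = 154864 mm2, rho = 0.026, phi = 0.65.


Ast = rho * Ag = 0.026 * 154864 = 4026.464 mm2
phi*Pn = 0.65 * 0.80 * (0.85 * 25 * (154864 - 4026.464) + 420 * 4026.464) / 1000
= 2546.13 kN

2546.13


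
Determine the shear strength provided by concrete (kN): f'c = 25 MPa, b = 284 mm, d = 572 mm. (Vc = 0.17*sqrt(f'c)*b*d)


Vc = 0.17 * sqrt(25) * 284 * 572 / 1000
= 138.08 kN

138.08


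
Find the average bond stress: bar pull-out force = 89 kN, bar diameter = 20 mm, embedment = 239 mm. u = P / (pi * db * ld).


u = P / (pi * db * ld)
= 89 * 1000 / (pi * 20 * 239)
= 5.927 MPa

5.927


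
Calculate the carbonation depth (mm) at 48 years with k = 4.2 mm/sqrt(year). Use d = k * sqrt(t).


depth = k * sqrt(t)
= 4.2 * sqrt(48)
= 29.1 mm

29.1


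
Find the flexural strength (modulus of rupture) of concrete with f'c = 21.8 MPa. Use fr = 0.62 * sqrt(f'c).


fr = 0.62 * sqrt(21.8)
= 2.895 MPa

2.895


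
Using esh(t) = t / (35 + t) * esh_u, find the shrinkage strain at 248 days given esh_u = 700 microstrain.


esh(248) = 248 / (35 + 248) * 700
= 248 / 283 * 700
= 613.4 microstrain

613.4


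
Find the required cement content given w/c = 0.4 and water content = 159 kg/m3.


Cement = water / (w/c)
= 159 / 0.4
= 397.5 kg/m3

397.5


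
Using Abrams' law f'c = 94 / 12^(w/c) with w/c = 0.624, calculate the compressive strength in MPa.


f'c = 94 / 12^0.624
= 94 / 4.714
= 19.94 MPa

19.94


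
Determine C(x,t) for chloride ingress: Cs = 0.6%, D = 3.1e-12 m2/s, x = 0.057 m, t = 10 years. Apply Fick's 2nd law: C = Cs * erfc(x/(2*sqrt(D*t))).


t_seconds = 10 * 365.25 * 24 * 3600 = 315576000.0 s
arg = 0.057 / (2 * sqrt(3.1e-12 * 315576000.0))
= 0.9112
erfc(0.9112) = 0.1975
C = 0.6 * 0.1975 = 0.1185%

0.1185


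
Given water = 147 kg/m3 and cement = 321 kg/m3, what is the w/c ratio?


w/c = water / cement
w/c = 147 / 321 = 0.458

0.458


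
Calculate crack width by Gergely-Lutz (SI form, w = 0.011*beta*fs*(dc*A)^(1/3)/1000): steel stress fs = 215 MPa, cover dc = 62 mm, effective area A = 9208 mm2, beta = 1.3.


w = 0.011 * beta * fs * (dc * A)^(1/3) / 1000
= 0.011 * 1.3 * 215 * (62 * 9208)^(1/3) / 1000
= 0.255 mm

0.255


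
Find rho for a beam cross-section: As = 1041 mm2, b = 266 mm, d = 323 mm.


rho = As / (b * d)
= 1041 / (266 * 323)
= 0.0121

0.0121


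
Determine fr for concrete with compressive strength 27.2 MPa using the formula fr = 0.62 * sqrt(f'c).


fr = 0.62 * sqrt(27.2)
= 3.234 MPa

3.234


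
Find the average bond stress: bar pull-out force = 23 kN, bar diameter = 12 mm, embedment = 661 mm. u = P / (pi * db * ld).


u = P / (pi * db * ld)
= 23 * 1000 / (pi * 12 * 661)
= 0.923 MPa

0.923


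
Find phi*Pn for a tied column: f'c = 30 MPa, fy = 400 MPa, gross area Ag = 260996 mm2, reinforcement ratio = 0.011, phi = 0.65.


Ast = rho * Ag = 0.011 * 260996 = 2870.956 mm2
phi*Pn = 0.65 * 0.80 * (0.85 * 30 * (260996 - 2870.956) + 400 * 2870.956) / 1000
= 4019.9 kN

4019.9


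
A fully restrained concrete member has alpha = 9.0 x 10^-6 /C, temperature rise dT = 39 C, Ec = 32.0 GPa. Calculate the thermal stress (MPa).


sigma = alpha * dT * Ec
= 9.0e-6 * 39 * 32.0 * 1000
= 11.232 MPa

11.232


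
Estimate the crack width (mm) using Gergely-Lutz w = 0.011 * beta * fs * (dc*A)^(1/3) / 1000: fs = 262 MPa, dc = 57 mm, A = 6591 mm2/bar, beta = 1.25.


w = 0.011 * beta * fs * (dc * A)^(1/3) / 1000
= 0.011 * 1.25 * 262 * (57 * 6591)^(1/3) / 1000
= 0.26 mm

0.26


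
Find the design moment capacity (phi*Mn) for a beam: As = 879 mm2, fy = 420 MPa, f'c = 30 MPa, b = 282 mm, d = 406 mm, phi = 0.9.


a = As * fy / (0.85 * f'c * b)
= 879 * 420 / (0.85 * 30 * 282)
= 51.3392 mm
Mn = As * fy * (d - a/2) / 10^6
= 140.4104 kN-m
phi*Mn = 0.9 * 140.4104 = 126.37 kN-m

126.37


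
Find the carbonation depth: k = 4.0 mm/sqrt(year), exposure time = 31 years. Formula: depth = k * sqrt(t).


depth = k * sqrt(t)
= 4.0 * sqrt(31)
= 22.27 mm

22.27


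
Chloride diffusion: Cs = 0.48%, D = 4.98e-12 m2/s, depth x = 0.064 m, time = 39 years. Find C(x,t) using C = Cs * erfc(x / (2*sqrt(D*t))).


t_seconds = 39 * 365.25 * 24 * 3600 = 1230746400.0 s
arg = 0.064 / (2 * sqrt(4.98e-12 * 1230746400.0))
= 0.4087
erfc(0.4087) = 0.5632
C = 0.48 * 0.5632 = 0.2704%

0.2704


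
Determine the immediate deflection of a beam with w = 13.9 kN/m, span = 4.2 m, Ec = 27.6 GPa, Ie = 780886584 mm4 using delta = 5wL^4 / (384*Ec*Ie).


Convert: L = 4.2 m = 4200 mm, Ec = 27.6 GPa = 27600 MPa
delta = 5 * 13.9 * 4200^4 / (384 * 27600 * 780886584)
= 2.61 mm

2.61


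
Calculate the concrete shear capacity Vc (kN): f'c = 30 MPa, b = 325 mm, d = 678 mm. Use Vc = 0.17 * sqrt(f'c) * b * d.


Vc = 0.17 * sqrt(30) * 325 * 678 / 1000
= 205.17 kN

205.17


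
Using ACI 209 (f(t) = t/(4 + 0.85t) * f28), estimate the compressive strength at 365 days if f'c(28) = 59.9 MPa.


f(365) = 365 / (4 + 0.85 * 365) * 59.9
= 365 / 314.25 * 59.9
= 69.57 MPa

69.57


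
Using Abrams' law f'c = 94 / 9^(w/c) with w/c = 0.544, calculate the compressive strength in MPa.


f'c = 94 / 9^0.544
= 94 / 3.305
= 28.45 MPa

28.45


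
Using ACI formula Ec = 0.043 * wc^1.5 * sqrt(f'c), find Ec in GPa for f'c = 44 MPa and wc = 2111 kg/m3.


Ec = 0.043 * 2111^1.5 * sqrt(44) / 1000
= 27.66 GPa

27.66


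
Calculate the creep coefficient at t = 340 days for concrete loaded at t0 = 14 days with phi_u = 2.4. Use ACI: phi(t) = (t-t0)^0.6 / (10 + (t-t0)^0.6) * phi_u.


dt = 340 - 14 = 326
phi = 326^0.6 / (10 + 326^0.6) * 2.4
= 1.831

1.831


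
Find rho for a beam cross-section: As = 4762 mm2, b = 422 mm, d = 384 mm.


rho = As / (b * d)
= 4762 / (422 * 384)
= 0.0294

0.0294


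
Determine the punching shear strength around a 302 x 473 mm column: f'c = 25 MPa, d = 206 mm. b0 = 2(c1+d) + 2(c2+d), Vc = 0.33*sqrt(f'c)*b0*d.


b0 = 2*(302 + 206) + 2*(473 + 206) = 2374 mm
Vc = 0.33 * sqrt(25) * 2374 * 206 / 1000
= 806.92 kN

806.92


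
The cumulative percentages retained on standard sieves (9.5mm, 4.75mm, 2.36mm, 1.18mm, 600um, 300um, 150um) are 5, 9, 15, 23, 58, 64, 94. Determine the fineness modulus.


FM = sum(cumulative % retained) / 100
= 268 / 100
= 2.68

2.68


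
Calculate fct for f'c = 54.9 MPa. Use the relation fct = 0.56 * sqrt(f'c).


fct = 0.56 * sqrt(54.9)
= 0.56 * 7.409
= 4.149 MPa

4.149


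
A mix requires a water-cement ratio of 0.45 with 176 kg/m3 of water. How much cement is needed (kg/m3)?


Cement = water / (w/c)
= 176 / 0.45
= 391.1 kg/m3

391.1


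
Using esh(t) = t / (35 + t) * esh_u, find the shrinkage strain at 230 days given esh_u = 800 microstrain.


esh(230) = 230 / (35 + 230) * 800
= 230 / 265 * 800
= 694.3 microstrain

694.3


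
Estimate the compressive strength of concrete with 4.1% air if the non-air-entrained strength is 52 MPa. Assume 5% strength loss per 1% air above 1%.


Strength loss = (4.1 - 1) * 5 = 15.5%
f'c = 52 * (1 - 15.5/100)
= 43.94 MPa

43.94


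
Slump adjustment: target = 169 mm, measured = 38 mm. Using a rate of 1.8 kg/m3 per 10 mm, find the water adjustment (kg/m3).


Difference = 169 - 38 = 131 mm
Water adjustment = 131 * 1.8 / 10 = 23.6 kg/m3

23.6


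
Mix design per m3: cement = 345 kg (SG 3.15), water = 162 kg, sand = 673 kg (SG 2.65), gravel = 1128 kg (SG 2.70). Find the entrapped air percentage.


Vol cement = 345 / (3.15 * 1000) = 0.109524 m3
Vol water = 162 / 1000 = 0.162 m3
Vol sand = 673 / (2.65 * 1000) = 0.253962 m3
Vol gravel = 1128 / (2.70 * 1000) = 0.417778 m3
Total solid + water volume = 0.943264 m3
Air = (1 - 0.943264) * 100 = 5.67%

5.67


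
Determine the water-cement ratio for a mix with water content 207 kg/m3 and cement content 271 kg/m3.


w/c = water / cement
w/c = 207 / 271 = 0.764

0.764


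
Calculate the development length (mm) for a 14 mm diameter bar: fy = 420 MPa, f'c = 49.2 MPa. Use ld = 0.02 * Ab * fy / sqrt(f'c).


Ab = pi * 14^2 / 4 = 153.938 mm2
ld = 0.02 * 153.938 * 420 / sqrt(49.2)
= 184.3 mm

184.3


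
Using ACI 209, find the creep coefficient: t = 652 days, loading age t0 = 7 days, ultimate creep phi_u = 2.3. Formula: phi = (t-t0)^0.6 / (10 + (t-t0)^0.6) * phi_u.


dt = 652 - 7 = 645
phi = 645^0.6 / (10 + 645^0.6) * 2.3
= 1.907

1.907


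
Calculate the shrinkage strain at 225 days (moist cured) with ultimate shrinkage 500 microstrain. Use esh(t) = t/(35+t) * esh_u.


esh(225) = 225 / (35 + 225) * 500
= 225 / 260 * 500
= 432.7 microstrain

432.7


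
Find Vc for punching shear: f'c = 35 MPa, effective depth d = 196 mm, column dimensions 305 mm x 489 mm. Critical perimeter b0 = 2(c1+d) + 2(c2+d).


b0 = 2*(305 + 196) + 2*(489 + 196) = 2372 mm
Vc = 0.33 * sqrt(35) * 2372 * 196 / 1000
= 907.65 kN

907.65


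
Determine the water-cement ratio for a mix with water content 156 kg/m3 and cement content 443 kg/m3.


w/c = water / cement
w/c = 156 / 443 = 0.352

0.352


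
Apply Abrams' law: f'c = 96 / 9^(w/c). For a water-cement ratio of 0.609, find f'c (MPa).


f'c = 96 / 9^0.609
= 96 / 3.812
= 25.18 MPa

25.18


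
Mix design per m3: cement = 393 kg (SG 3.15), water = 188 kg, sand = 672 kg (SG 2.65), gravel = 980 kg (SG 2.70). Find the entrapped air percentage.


Vol cement = 393 / (3.15 * 1000) = 0.124762 m3
Vol water = 188 / 1000 = 0.188 m3
Vol sand = 672 / (2.65 * 1000) = 0.253585 m3
Vol gravel = 980 / (2.70 * 1000) = 0.362963 m3
Total solid + water volume = 0.92931 m3
Air = (1 - 0.92931) * 100 = 7.07%

7.07


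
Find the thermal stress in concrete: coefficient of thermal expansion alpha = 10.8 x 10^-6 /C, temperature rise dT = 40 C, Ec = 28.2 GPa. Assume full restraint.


sigma = alpha * dT * Ec
= 10.8e-6 * 40 * 28.2 * 1000
= 12.182 MPa

12.182


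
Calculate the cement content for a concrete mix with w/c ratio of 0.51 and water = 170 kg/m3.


Cement = water / (w/c)
= 170 / 0.51
= 333.3 kg/m3

333.3


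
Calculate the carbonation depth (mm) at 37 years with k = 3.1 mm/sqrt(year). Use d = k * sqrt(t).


depth = k * sqrt(t)
= 3.1 * sqrt(37)
= 18.86 mm

18.86


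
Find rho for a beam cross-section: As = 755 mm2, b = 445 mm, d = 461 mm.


rho = As / (b * d)
= 755 / (445 * 461)
= 0.0037

0.0037


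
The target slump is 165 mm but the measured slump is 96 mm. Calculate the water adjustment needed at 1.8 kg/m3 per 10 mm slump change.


Difference = 165 - 96 = 69 mm
Water adjustment = 69 * 1.8 / 10 = 12.4 kg/m3

12.4


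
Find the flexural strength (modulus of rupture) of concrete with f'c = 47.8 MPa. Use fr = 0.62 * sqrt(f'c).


fr = 0.62 * sqrt(47.8)
= 4.287 MPa

4.287


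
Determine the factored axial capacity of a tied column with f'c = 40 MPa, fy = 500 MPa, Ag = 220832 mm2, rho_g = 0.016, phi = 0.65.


Ast = rho * Ag = 0.016 * 220832 = 3533.312 mm2
phi*Pn = 0.65 * 0.80 * (0.85 * 40 * (220832 - 3533.312) + 500 * 3533.312) / 1000
= 4760.5 kN

4760.5


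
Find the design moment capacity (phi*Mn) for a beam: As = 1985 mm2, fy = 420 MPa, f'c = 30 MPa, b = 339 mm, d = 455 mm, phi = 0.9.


a = As * fy / (0.85 * f'c * b)
= 1985 * 420 / (0.85 * 30 * 339)
= 96.4428 mm
Mn = As * fy * (d - a/2) / 10^6
= 339.1313 kN-m
phi*Mn = 0.9 * 339.1313 = 305.22 kN-m

305.22


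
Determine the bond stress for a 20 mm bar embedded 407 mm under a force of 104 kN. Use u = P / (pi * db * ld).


u = P / (pi * db * ld)
= 104 * 1000 / (pi * 20 * 407)
= 4.067 MPa

4.067


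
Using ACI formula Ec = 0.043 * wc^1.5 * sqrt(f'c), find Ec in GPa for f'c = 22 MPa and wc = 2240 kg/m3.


Ec = 0.043 * 2240^1.5 * sqrt(22) / 1000
= 21.38 GPa

21.38


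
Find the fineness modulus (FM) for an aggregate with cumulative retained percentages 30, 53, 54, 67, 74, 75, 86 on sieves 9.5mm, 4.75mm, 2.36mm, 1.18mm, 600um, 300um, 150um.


FM = sum(cumulative % retained) / 100
= 439 / 100
= 4.39

4.39


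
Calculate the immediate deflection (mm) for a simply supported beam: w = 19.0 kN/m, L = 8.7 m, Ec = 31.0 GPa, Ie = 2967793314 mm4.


Convert: L = 8.7 m = 8700 mm, Ec = 31.0 GPa = 31000 MPa
delta = 5 * 19.0 * 8700^4 / (384 * 31000 * 2967793314)
= 15.41 mm

15.41


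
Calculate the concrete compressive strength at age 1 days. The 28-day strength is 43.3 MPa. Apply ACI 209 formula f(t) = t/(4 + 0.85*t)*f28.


f(1) = 1 / (4 + 0.85 * 1) * 43.3
= 1 / 4.85 * 43.3
= 8.93 MPa

8.93


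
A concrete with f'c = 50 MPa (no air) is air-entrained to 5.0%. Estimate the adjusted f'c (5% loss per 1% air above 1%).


Strength loss = (5.0 - 1) * 5 = 20.0%
f'c = 50 * (1 - 20.0/100)
= 40.0 MPa

40.0


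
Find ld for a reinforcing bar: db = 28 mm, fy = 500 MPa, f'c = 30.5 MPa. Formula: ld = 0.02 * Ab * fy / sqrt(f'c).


Ab = pi * 28^2 / 4 = 615.752 mm2
ld = 0.02 * 615.752 * 500 / sqrt(30.5)
= 1115.0 mm

1115.0


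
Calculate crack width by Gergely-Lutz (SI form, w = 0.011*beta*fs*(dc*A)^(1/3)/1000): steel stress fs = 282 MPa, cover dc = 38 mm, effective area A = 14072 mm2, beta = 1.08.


w = 0.011 * beta * fs * (dc * A)^(1/3) / 1000
= 0.011 * 1.08 * 282 * (38 * 14072)^(1/3) / 1000
= 0.272 mm

0.272


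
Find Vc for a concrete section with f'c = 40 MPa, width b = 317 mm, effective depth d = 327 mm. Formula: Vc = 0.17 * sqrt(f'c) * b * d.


Vc = 0.17 * sqrt(40) * 317 * 327 / 1000
= 111.45 kN

111.45


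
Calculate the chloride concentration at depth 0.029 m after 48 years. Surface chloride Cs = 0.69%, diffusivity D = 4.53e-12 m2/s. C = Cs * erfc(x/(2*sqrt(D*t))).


t_seconds = 48 * 365.25 * 24 * 3600 = 1514764800.0 s
arg = 0.029 / (2 * sqrt(4.53e-12 * 1514764800.0))
= 0.175
erfc(0.175) = 0.8045
C = 0.69 * 0.8045 = 0.5551%

0.5551


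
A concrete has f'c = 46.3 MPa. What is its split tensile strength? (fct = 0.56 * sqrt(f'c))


fct = 0.56 * sqrt(46.3)
= 0.56 * 6.804
= 3.81 MPa

3.81


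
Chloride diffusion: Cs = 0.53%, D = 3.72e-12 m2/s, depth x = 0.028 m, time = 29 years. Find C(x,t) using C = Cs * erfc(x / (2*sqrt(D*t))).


t_seconds = 29 * 365.25 * 24 * 3600 = 915170400.0 s
arg = 0.028 / (2 * sqrt(3.72e-12 * 915170400.0))
= 0.2399
erfc(0.2399) = 0.7344
C = 0.53 * 0.7344 = 0.3892%

0.3892


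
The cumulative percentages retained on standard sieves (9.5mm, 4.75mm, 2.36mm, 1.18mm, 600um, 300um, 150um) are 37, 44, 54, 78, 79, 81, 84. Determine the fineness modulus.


FM = sum(cumulative % retained) / 100
= 457 / 100
= 4.57

4.57


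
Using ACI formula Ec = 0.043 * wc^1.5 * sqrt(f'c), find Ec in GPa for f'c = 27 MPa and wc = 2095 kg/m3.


Ec = 0.043 * 2095^1.5 * sqrt(27) / 1000
= 21.43 GPa

21.43


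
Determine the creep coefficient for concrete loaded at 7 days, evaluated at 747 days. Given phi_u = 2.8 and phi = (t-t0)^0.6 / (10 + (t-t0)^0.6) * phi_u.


dt = 747 - 7 = 740
phi = 740^0.6 / (10 + 740^0.6) * 2.8
= 2.353

2.353


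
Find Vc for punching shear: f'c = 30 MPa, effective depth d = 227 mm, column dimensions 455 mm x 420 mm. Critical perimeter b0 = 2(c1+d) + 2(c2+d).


b0 = 2*(455 + 227) + 2*(420 + 227) = 2658 mm
Vc = 0.33 * sqrt(30) * 2658 * 227 / 1000
= 1090.57 kN

1090.57


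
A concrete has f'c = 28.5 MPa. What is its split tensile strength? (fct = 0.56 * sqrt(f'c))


fct = 0.56 * sqrt(28.5)
= 0.56 * 5.339
= 2.99 MPa

2.99


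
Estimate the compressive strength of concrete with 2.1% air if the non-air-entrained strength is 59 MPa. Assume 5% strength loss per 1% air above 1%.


Strength loss = (2.1 - 1) * 5 = 5.5%
f'c = 59 * (1 - 5.5/100)
= 55.75 MPa

55.75


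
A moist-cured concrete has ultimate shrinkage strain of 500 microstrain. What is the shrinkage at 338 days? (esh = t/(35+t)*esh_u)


esh(338) = 338 / (35 + 338) * 500
= 338 / 373 * 500
= 453.1 microstrain

453.1


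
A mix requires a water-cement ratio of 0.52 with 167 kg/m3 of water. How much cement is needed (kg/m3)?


Cement = water / (w/c)
= 167 / 0.52
= 321.2 kg/m3

321.2


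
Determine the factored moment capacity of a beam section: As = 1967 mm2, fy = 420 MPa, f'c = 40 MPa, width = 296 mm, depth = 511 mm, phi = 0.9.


a = As * fy / (0.85 * f'c * b)
= 1967 * 420 / (0.85 * 40 * 296)
= 82.0886 mm
Mn = As * fy * (d - a/2) / 10^6
= 388.2492 kN-m
phi*Mn = 0.9 * 388.2492 = 349.42 kN-m

349.42


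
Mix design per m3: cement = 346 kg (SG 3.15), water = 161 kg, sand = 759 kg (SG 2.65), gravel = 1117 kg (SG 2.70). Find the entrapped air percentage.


Vol cement = 346 / (3.15 * 1000) = 0.109841 m3
Vol water = 161 / 1000 = 0.161 m3
Vol sand = 759 / (2.65 * 1000) = 0.286415 m3
Vol gravel = 1117 / (2.70 * 1000) = 0.413704 m3
Total solid + water volume = 0.97096 m3
Air = (1 - 0.97096) * 100 = 2.9%

2.9


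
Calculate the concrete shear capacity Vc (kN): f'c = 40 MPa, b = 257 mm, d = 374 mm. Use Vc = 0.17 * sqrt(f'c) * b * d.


Vc = 0.17 * sqrt(40) * 257 * 374 / 1000
= 103.34 kN

103.34


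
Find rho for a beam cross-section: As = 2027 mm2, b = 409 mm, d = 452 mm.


rho = As / (b * d)
= 2027 / (409 * 452)
= 0.011

0.011


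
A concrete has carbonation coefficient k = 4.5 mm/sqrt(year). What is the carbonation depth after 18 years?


depth = k * sqrt(t)
= 4.5 * sqrt(18)
= 19.09 mm

19.09


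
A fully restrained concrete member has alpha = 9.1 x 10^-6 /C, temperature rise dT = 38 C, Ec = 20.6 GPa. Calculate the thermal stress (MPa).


sigma = alpha * dT * Ec
= 9.1e-6 * 38 * 20.6 * 1000
= 7.123 MPa

7.123


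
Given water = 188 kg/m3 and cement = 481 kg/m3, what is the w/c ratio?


w/c = water / cement
w/c = 188 / 481 = 0.391

0.391


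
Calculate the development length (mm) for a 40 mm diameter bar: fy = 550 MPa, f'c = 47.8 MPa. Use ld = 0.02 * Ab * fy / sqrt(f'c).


Ab = pi * 40^2 / 4 = 1256.637 mm2
ld = 0.02 * 1256.637 * 550 / sqrt(47.8)
= 1999.3 mm

1999.3


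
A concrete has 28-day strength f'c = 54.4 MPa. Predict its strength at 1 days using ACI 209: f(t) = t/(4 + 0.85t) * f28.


f(1) = 1 / (4 + 0.85 * 1) * 54.4
= 1 / 4.85 * 54.4
= 11.22 MPa

11.22


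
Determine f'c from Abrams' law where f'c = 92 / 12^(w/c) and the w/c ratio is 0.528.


f'c = 92 / 12^0.528
= 92 / 3.714
= 24.77 MPa

24.77


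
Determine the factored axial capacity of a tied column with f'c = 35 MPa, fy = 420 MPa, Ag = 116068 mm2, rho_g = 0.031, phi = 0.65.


Ast = rho * Ag = 0.031 * 116068 = 3598.108 mm2
phi*Pn = 0.65 * 0.80 * (0.85 * 35 * (116068 - 3598.108) + 420 * 3598.108) / 1000
= 2525.74 kN

2525.74


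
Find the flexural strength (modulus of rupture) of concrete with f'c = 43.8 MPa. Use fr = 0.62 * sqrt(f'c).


fr = 0.62 * sqrt(43.8)
= 4.103 MPa

4.103


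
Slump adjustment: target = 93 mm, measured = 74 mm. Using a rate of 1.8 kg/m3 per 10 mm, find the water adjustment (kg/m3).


Difference = 93 - 74 = 19 mm
Water adjustment = 19 * 1.8 / 10 = 3.4 kg/m3

3.4


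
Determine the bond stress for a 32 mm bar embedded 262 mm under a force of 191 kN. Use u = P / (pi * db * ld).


u = P / (pi * db * ld)
= 191 * 1000 / (pi * 32 * 262)
= 7.252 MPa

7.252


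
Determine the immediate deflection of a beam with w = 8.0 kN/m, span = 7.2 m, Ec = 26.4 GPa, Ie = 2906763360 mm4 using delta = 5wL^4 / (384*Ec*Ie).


Convert: L = 7.2 m = 7200 mm, Ec = 26.4 GPa = 26400 MPa
delta = 5 * 8.0 * 7200^4 / (384 * 26400 * 2906763360)
= 3.65 mm

3.65


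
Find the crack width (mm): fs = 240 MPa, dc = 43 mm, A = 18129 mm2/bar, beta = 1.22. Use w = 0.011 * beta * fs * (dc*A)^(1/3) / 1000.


w = 0.011 * beta * fs * (dc * A)^(1/3) / 1000
= 0.011 * 1.22 * 240 * (43 * 18129)^(1/3) / 1000
= 0.296 mm

0.296


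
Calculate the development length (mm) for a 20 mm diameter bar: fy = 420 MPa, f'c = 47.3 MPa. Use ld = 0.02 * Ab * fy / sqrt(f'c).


Ab = pi * 20^2 / 4 = 314.159 mm2
ld = 0.02 * 314.159 * 420 / sqrt(47.3)
= 383.7 mm

383.7


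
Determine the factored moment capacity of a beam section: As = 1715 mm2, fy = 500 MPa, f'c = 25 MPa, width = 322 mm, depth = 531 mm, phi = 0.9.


a = As * fy / (0.85 * f'c * b)
= 1715 * 500 / (0.85 * 25 * 322)
= 125.3197 mm
Mn = As * fy * (d - a/2) / 10^6
= 401.6017 kN-m
phi*Mn = 0.9 * 401.6017 = 361.44 kN-m

361.44


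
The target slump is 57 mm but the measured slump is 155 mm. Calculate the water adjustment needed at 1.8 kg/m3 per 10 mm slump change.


Difference = 57 - 155 = -98 mm
Water adjustment = -98 * 1.8 / 10 = -17.6 kg/m3

-17.6


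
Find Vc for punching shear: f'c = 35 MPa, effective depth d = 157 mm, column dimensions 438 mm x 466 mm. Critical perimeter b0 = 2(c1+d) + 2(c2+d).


b0 = 2*(438 + 157) + 2*(466 + 157) = 2436 mm
Vc = 0.33 * sqrt(35) * 2436 * 157 / 1000
= 746.66 kN

746.66


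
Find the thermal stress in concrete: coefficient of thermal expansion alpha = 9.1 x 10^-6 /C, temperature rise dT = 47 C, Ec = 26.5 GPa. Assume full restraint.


sigma = alpha * dT * Ec
= 9.1e-6 * 47 * 26.5 * 1000
= 11.334 MPa

11.334


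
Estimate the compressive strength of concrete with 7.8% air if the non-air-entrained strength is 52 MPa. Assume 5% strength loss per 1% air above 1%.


Strength loss = (7.8 - 1) * 5 = 34.0%
f'c = 52 * (1 - 34.0/100)
= 34.32 MPa

34.32


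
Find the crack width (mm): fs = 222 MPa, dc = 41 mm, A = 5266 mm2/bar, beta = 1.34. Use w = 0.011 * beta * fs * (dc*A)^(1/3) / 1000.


w = 0.011 * beta * fs * (dc * A)^(1/3) / 1000
= 0.011 * 1.34 * 222 * (41 * 5266)^(1/3) / 1000
= 0.196 mm

0.196


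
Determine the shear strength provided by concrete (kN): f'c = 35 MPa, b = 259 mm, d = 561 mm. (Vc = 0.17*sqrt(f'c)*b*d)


Vc = 0.17 * sqrt(35) * 259 * 561 / 1000
= 146.13 kN

146.13


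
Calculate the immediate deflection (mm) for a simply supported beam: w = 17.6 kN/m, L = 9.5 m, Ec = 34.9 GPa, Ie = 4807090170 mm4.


Convert: L = 9.5 m = 9500 mm, Ec = 34.9 GPa = 34900 MPa
delta = 5 * 17.6 * 9500^4 / (384 * 34900 * 4807090170)
= 11.13 mm

11.13


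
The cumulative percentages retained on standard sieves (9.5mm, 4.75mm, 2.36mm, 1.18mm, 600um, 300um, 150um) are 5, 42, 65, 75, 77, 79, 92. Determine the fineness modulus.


FM = sum(cumulative % retained) / 100
= 435 / 100
= 4.35

4.35


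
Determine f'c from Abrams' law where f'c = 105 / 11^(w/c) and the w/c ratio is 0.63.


f'c = 105 / 11^0.63
= 105 / 4.53
= 23.18 MPa

23.18


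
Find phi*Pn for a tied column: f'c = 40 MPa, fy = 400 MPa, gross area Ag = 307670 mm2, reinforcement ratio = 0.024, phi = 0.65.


Ast = rho * Ag = 0.024 * 307670 = 7384.08 mm2
phi*Pn = 0.65 * 0.80 * (0.85 * 40 * (307670 - 7384.08) + 400 * 7384.08) / 1000
= 6844.94 kN

6844.94


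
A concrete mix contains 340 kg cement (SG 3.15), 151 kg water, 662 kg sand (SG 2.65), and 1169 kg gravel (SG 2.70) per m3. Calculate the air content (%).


Vol cement = 340 / (3.15 * 1000) = 0.107937 m3
Vol water = 151 / 1000 = 0.151 m3
Vol sand = 662 / (2.65 * 1000) = 0.249811 m3
Vol gravel = 1169 / (2.70 * 1000) = 0.432963 m3
Total solid + water volume = 0.941711 m3
Air = (1 - 0.941711) * 100 = 5.83%

5.83


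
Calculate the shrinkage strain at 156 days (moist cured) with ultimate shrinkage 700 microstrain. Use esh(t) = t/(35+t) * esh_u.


esh(156) = 156 / (35 + 156) * 700
= 156 / 191 * 700
= 571.7 microstrain

571.7


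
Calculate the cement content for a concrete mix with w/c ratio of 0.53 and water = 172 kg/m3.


Cement = water / (w/c)
= 172 / 0.53
= 324.5 kg/m3

324.5


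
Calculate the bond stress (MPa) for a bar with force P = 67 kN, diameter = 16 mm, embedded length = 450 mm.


u = P / (pi * db * ld)
= 67 * 1000 / (pi * 16 * 450)
= 2.962 MPa

2.962


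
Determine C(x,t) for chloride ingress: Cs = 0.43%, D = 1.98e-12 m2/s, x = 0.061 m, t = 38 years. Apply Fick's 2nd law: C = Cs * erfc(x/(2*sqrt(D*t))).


t_seconds = 38 * 365.25 * 24 * 3600 = 1199188800.0 s
arg = 0.061 / (2 * sqrt(1.98e-12 * 1199188800.0))
= 0.6259
erfc(0.6259) = 0.3761
C = 0.43 * 0.3761 = 0.1617%

0.1617


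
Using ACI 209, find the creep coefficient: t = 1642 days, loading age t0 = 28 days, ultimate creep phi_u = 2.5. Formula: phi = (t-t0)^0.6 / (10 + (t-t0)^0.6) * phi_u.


dt = 1642 - 28 = 1614
phi = 1614^0.6 / (10 + 1614^0.6) * 2.5
= 2.234

2.234


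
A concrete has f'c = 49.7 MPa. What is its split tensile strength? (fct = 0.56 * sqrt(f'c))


fct = 0.56 * sqrt(49.7)
= 0.56 * 7.05
= 3.948 MPa

3.948


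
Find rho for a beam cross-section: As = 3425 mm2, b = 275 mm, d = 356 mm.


rho = As / (b * d)
= 3425 / (275 * 356)
= 0.035

0.035


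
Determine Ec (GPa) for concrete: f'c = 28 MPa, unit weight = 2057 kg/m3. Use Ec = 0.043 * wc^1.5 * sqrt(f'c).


Ec = 0.043 * 2057^1.5 * sqrt(28) / 1000
= 21.23 GPa

21.23


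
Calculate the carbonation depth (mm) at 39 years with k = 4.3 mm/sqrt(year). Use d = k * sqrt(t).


depth = k * sqrt(t)
= 4.3 * sqrt(39)
= 26.85 mm

26.85


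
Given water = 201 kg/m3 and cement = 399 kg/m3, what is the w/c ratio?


w/c = water / cement
w/c = 201 / 399 = 0.504

0.504


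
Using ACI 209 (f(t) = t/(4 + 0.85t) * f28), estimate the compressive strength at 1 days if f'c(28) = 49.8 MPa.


f(1) = 1 / (4 + 0.85 * 1) * 49.8
= 1 / 4.85 * 49.8
= 10.27 MPa

10.27


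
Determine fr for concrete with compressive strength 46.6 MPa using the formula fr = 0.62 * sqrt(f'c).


fr = 0.62 * sqrt(46.6)
= 4.232 MPa

4.232


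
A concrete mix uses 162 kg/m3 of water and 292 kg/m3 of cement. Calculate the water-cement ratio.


w/c = water / cement
w/c = 162 / 292 = 0.555

0.555


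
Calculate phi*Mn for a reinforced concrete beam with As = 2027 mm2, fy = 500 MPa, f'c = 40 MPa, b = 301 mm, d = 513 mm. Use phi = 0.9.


a = As * fy / (0.85 * f'c * b)
= 2027 * 500 / (0.85 * 40 * 301)
= 99.0326 mm
Mn = As * fy * (d - a/2) / 10^6
= 469.7407 kN-m
phi*Mn = 0.9 * 469.7407 = 422.77 kN-m

422.77


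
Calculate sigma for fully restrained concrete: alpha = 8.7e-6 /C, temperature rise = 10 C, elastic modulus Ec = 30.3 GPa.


sigma = alpha * dT * Ec
= 8.7e-6 * 10 * 30.3 * 1000
= 2.636 MPa

2.636


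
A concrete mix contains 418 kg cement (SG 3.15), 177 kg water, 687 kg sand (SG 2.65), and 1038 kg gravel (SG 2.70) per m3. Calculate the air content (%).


Vol cement = 418 / (3.15 * 1000) = 0.132698 m3
Vol water = 177 / 1000 = 0.177 m3
Vol sand = 687 / (2.65 * 1000) = 0.259245 m3
Vol gravel = 1038 / (2.70 * 1000) = 0.384444 m3
Total solid + water volume = 0.953388 m3
Air = (1 - 0.953388) * 100 = 4.66%

4.66


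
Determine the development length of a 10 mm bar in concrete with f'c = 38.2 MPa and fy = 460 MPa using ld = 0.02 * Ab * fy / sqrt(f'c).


Ab = pi * 10^2 / 4 = 78.54 mm2
ld = 0.02 * 78.54 * 460 / sqrt(38.2)
= 116.9 mm

116.9


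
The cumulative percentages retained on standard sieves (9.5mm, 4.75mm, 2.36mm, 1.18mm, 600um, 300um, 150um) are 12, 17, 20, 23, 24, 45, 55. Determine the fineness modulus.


FM = sum(cumulative % retained) / 100
= 196 / 100
= 1.96

1.96


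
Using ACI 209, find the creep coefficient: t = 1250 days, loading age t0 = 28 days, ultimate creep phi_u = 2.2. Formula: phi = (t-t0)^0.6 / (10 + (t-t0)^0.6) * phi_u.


dt = 1250 - 28 = 1222
phi = 1222^0.6 / (10 + 1222^0.6) * 2.2
= 1.929

1.929


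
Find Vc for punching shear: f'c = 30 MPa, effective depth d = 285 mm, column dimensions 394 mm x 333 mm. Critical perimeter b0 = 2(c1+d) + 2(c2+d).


b0 = 2*(394 + 285) + 2*(333 + 285) = 2594 mm
Vc = 0.33 * sqrt(30) * 2594 * 285 / 1000
= 1336.26 kN

1336.26


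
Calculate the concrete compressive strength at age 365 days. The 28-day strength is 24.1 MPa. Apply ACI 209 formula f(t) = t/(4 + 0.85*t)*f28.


f(365) = 365 / (4 + 0.85 * 365) * 24.1
= 365 / 314.25 * 24.1
= 27.99 MPa

27.99


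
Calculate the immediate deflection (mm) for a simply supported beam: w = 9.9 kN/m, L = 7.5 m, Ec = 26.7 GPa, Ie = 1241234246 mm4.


Convert: L = 7.5 m = 7500 mm, Ec = 26.7 GPa = 26700 MPa
delta = 5 * 9.9 * 7500^4 / (384 * 26700 * 1241234246)
= 12.31 mm

12.31


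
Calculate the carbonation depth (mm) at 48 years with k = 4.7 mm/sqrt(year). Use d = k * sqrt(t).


depth = k * sqrt(t)
= 4.7 * sqrt(48)
= 32.56 mm

32.56


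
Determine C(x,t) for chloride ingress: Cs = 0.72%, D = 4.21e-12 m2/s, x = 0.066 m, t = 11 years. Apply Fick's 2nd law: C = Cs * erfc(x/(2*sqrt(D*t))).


t_seconds = 11 * 365.25 * 24 * 3600 = 347133600.0 s
arg = 0.066 / (2 * sqrt(4.21e-12 * 347133600.0))
= 0.8632
erfc(0.8632) = 0.2222
C = 0.72 * 0.2222 = 0.16%

0.16


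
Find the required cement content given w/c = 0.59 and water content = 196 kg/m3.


Cement = water / (w/c)
= 196 / 0.59
= 332.2 kg/m3

332.2


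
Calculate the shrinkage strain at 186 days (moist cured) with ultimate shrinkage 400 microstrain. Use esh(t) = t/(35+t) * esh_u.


esh(186) = 186 / (35 + 186) * 400
= 186 / 221 * 400
= 336.7 microstrain

336.7


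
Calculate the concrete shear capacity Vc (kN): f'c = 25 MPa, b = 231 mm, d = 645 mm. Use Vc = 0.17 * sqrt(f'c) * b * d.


Vc = 0.17 * sqrt(25) * 231 * 645 / 1000
= 126.65 kN

126.65


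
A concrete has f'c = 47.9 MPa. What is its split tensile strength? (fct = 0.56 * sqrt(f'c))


fct = 0.56 * sqrt(47.9)
= 0.56 * 6.921
= 3.876 MPa

3.876


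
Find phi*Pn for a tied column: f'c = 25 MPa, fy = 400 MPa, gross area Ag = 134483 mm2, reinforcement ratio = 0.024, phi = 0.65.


Ast = rho * Ag = 0.024 * 134483 = 3227.592 mm2
phi*Pn = 0.65 * 0.80 * (0.85 * 25 * (134483 - 3227.592) + 400 * 3227.592) / 1000
= 2121.71 kN

2121.71


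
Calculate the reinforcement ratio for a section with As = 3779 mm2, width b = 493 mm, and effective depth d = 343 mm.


rho = As / (b * d)
= 3779 / (493 * 343)
= 0.0223

0.0223


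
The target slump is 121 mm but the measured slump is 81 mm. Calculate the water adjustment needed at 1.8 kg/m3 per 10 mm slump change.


Difference = 121 - 81 = 40 mm
Water adjustment = 40 * 1.8 / 10 = 7.2 kg/m3

7.2


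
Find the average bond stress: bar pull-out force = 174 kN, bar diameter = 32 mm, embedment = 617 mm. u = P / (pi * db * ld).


u = P / (pi * db * ld)
= 174 * 1000 / (pi * 32 * 617)
= 2.805 MPa

2.805
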